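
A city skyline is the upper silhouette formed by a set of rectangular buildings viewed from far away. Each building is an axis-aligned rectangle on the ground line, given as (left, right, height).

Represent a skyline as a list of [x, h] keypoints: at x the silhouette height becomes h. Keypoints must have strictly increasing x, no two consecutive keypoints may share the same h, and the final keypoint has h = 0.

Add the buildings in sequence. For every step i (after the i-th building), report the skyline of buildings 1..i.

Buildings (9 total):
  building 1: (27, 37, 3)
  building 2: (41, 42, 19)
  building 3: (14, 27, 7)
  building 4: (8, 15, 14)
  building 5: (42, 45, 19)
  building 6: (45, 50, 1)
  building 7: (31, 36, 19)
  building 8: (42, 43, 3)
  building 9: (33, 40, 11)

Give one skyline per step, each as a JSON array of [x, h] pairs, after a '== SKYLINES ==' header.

== SKYLINES ==
[[27,3],[37,0]]
[[27,3],[37,0],[41,19],[42,0]]
[[14,7],[27,3],[37,0],[41,19],[42,0]]
[[8,14],[15,7],[27,3],[37,0],[41,19],[42,0]]
[[8,14],[15,7],[27,3],[37,0],[41,19],[45,0]]
[[8,14],[15,7],[27,3],[37,0],[41,19],[45,1],[50,0]]
[[8,14],[15,7],[27,3],[31,19],[36,3],[37,0],[41,19],[45,1],[50,0]]
[[8,14],[15,7],[27,3],[31,19],[36,3],[37,0],[41,19],[45,1],[50,0]]
[[8,14],[15,7],[27,3],[31,19],[36,11],[40,0],[41,19],[45,1],[50,0]]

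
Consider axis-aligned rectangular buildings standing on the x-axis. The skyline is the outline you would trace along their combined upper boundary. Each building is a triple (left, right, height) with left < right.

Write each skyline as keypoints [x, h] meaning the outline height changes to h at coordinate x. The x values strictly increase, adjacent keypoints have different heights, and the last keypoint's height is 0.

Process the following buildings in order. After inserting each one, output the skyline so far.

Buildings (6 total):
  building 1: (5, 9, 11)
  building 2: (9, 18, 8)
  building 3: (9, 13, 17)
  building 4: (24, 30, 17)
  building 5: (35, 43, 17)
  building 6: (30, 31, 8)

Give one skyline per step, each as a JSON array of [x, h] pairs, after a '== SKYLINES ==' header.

== SKYLINES ==
[[5,11],[9,0]]
[[5,11],[9,8],[18,0]]
[[5,11],[9,17],[13,8],[18,0]]
[[5,11],[9,17],[13,8],[18,0],[24,17],[30,0]]
[[5,11],[9,17],[13,8],[18,0],[24,17],[30,0],[35,17],[43,0]]
[[5,11],[9,17],[13,8],[18,0],[24,17],[30,8],[31,0],[35,17],[43,0]]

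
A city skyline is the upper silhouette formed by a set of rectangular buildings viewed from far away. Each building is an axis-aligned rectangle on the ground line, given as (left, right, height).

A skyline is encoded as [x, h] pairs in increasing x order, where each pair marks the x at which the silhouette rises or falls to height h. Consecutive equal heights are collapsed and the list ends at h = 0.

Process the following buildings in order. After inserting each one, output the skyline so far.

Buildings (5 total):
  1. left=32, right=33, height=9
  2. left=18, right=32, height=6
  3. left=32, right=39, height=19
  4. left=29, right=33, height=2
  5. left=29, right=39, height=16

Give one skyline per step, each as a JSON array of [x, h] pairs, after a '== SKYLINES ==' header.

== SKYLINES ==
[[32,9],[33,0]]
[[18,6],[32,9],[33,0]]
[[18,6],[32,19],[39,0]]
[[18,6],[32,19],[39,0]]
[[18,6],[29,16],[32,19],[39,0]]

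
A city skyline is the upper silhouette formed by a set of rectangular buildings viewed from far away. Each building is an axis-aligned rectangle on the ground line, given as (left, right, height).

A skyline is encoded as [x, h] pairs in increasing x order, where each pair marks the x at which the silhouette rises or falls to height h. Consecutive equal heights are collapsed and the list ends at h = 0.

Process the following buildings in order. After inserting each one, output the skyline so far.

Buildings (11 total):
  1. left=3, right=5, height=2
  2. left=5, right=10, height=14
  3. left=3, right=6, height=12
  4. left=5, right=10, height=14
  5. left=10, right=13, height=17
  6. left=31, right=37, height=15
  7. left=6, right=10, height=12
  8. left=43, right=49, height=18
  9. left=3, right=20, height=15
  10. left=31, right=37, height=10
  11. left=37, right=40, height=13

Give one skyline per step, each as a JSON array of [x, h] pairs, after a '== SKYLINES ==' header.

== SKYLINES ==
[[3,2],[5,0]]
[[3,2],[5,14],[10,0]]
[[3,12],[5,14],[10,0]]
[[3,12],[5,14],[10,0]]
[[3,12],[5,14],[10,17],[13,0]]
[[3,12],[5,14],[10,17],[13,0],[31,15],[37,0]]
[[3,12],[5,14],[10,17],[13,0],[31,15],[37,0]]
[[3,12],[5,14],[10,17],[13,0],[31,15],[37,0],[43,18],[49,0]]
[[3,15],[10,17],[13,15],[20,0],[31,15],[37,0],[43,18],[49,0]]
[[3,15],[10,17],[13,15],[20,0],[31,15],[37,0],[43,18],[49,0]]
[[3,15],[10,17],[13,15],[20,0],[31,15],[37,13],[40,0],[43,18],[49,0]]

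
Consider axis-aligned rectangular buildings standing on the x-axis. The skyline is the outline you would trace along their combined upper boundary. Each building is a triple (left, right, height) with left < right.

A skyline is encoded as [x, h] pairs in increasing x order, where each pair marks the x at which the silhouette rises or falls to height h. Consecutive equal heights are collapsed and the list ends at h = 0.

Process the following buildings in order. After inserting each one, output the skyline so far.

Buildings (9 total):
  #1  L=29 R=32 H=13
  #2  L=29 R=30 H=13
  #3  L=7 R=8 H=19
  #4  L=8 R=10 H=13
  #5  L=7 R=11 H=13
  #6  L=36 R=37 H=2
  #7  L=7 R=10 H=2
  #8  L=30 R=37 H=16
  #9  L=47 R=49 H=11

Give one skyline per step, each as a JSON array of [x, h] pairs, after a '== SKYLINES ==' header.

== SKYLINES ==
[[29,13],[32,0]]
[[29,13],[32,0]]
[[7,19],[8,0],[29,13],[32,0]]
[[7,19],[8,13],[10,0],[29,13],[32,0]]
[[7,19],[8,13],[11,0],[29,13],[32,0]]
[[7,19],[8,13],[11,0],[29,13],[32,0],[36,2],[37,0]]
[[7,19],[8,13],[11,0],[29,13],[32,0],[36,2],[37,0]]
[[7,19],[8,13],[11,0],[29,13],[30,16],[37,0]]
[[7,19],[8,13],[11,0],[29,13],[30,16],[37,0],[47,11],[49,0]]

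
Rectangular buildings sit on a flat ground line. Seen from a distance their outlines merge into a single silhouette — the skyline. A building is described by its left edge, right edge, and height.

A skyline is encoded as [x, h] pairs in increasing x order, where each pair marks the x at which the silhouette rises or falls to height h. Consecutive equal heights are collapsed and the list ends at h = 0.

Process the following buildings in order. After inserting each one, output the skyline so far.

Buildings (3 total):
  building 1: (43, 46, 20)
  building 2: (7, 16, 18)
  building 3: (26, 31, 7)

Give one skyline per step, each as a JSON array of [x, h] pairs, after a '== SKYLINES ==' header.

== SKYLINES ==
[[43,20],[46,0]]
[[7,18],[16,0],[43,20],[46,0]]
[[7,18],[16,0],[26,7],[31,0],[43,20],[46,0]]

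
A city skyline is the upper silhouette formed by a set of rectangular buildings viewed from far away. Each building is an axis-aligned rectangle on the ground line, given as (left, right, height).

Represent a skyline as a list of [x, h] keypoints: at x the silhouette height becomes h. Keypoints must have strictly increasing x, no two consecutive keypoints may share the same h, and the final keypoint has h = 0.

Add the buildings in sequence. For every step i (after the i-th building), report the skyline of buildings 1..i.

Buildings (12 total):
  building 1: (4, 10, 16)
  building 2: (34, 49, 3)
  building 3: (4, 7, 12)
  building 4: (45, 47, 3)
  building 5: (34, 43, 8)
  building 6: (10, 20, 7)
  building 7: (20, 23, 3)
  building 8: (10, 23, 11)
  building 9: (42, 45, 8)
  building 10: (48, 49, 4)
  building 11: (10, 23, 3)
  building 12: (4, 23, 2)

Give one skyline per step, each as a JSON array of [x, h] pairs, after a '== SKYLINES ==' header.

== SKYLINES ==
[[4,16],[10,0]]
[[4,16],[10,0],[34,3],[49,0]]
[[4,16],[10,0],[34,3],[49,0]]
[[4,16],[10,0],[34,3],[49,0]]
[[4,16],[10,0],[34,8],[43,3],[49,0]]
[[4,16],[10,7],[20,0],[34,8],[43,3],[49,0]]
[[4,16],[10,7],[20,3],[23,0],[34,8],[43,3],[49,0]]
[[4,16],[10,11],[23,0],[34,8],[43,3],[49,0]]
[[4,16],[10,11],[23,0],[34,8],[45,3],[49,0]]
[[4,16],[10,11],[23,0],[34,8],[45,3],[48,4],[49,0]]
[[4,16],[10,11],[23,0],[34,8],[45,3],[48,4],[49,0]]
[[4,16],[10,11],[23,0],[34,8],[45,3],[48,4],[49,0]]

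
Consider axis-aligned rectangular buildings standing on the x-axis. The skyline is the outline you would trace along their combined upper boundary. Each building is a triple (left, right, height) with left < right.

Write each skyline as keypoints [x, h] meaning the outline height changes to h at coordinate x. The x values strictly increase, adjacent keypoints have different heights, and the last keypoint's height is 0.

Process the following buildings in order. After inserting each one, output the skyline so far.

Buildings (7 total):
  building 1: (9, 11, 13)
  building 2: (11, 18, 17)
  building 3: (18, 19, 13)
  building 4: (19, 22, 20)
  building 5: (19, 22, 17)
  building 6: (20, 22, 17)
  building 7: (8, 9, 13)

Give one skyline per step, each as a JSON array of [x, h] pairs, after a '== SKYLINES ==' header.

== SKYLINES ==
[[9,13],[11,0]]
[[9,13],[11,17],[18,0]]
[[9,13],[11,17],[18,13],[19,0]]
[[9,13],[11,17],[18,13],[19,20],[22,0]]
[[9,13],[11,17],[18,13],[19,20],[22,0]]
[[9,13],[11,17],[18,13],[19,20],[22,0]]
[[8,13],[11,17],[18,13],[19,20],[22,0]]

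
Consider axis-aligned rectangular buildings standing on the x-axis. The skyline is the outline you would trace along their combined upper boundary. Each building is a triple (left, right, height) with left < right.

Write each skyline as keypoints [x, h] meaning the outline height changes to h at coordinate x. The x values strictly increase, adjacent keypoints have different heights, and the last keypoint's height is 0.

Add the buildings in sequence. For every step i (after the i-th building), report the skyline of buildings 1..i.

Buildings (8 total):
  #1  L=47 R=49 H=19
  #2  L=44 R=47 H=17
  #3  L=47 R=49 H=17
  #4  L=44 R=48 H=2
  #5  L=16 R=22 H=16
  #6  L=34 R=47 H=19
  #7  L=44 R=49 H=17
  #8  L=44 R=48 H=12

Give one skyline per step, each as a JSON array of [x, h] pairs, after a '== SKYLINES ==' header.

== SKYLINES ==
[[47,19],[49,0]]
[[44,17],[47,19],[49,0]]
[[44,17],[47,19],[49,0]]
[[44,17],[47,19],[49,0]]
[[16,16],[22,0],[44,17],[47,19],[49,0]]
[[16,16],[22,0],[34,19],[49,0]]
[[16,16],[22,0],[34,19],[49,0]]
[[16,16],[22,0],[34,19],[49,0]]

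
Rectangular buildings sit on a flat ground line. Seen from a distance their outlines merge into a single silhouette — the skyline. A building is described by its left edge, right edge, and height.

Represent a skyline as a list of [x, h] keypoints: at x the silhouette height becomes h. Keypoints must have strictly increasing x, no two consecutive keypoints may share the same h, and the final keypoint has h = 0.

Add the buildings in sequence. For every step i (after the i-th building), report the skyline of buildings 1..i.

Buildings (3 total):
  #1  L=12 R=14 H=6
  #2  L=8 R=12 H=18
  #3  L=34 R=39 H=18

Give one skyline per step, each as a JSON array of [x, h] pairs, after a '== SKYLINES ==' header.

== SKYLINES ==
[[12,6],[14,0]]
[[8,18],[12,6],[14,0]]
[[8,18],[12,6],[14,0],[34,18],[39,0]]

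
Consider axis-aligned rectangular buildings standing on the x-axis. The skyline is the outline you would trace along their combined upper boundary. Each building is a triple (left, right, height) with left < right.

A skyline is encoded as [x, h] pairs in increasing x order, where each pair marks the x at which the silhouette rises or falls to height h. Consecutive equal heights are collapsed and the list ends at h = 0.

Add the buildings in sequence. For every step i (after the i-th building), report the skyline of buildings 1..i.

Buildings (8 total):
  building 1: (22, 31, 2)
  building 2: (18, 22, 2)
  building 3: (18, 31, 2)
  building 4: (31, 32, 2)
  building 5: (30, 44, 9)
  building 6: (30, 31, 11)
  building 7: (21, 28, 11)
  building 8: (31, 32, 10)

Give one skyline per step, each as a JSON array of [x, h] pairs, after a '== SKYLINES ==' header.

== SKYLINES ==
[[22,2],[31,0]]
[[18,2],[31,0]]
[[18,2],[31,0]]
[[18,2],[32,0]]
[[18,2],[30,9],[44,0]]
[[18,2],[30,11],[31,9],[44,0]]
[[18,2],[21,11],[28,2],[30,11],[31,9],[44,0]]
[[18,2],[21,11],[28,2],[30,11],[31,10],[32,9],[44,0]]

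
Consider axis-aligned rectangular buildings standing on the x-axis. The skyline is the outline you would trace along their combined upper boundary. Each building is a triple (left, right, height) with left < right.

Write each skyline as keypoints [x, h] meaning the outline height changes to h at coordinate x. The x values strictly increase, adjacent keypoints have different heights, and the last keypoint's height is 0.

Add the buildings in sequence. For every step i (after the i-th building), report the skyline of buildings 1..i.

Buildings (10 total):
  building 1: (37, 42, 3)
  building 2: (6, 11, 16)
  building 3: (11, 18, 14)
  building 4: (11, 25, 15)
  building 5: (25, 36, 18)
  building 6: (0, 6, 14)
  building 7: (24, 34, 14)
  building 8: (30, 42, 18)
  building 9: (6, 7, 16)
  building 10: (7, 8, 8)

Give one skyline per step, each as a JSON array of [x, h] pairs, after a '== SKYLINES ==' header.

== SKYLINES ==
[[37,3],[42,0]]
[[6,16],[11,0],[37,3],[42,0]]
[[6,16],[11,14],[18,0],[37,3],[42,0]]
[[6,16],[11,15],[25,0],[37,3],[42,0]]
[[6,16],[11,15],[25,18],[36,0],[37,3],[42,0]]
[[0,14],[6,16],[11,15],[25,18],[36,0],[37,3],[42,0]]
[[0,14],[6,16],[11,15],[25,18],[36,0],[37,3],[42,0]]
[[0,14],[6,16],[11,15],[25,18],[42,0]]
[[0,14],[6,16],[11,15],[25,18],[42,0]]
[[0,14],[6,16],[11,15],[25,18],[42,0]]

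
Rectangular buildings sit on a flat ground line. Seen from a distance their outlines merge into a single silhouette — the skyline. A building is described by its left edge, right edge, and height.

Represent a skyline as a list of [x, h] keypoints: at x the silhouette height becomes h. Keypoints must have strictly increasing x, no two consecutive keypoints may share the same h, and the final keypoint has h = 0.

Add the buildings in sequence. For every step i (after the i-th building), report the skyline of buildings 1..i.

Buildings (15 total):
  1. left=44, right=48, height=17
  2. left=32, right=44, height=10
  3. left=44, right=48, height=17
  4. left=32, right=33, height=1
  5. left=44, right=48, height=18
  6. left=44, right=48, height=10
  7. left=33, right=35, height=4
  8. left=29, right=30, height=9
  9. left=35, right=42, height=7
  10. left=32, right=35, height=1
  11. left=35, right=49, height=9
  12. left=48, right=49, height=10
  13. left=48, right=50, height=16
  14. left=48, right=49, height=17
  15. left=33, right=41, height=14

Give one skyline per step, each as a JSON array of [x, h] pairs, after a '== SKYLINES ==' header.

== SKYLINES ==
[[44,17],[48,0]]
[[32,10],[44,17],[48,0]]
[[32,10],[44,17],[48,0]]
[[32,10],[44,17],[48,0]]
[[32,10],[44,18],[48,0]]
[[32,10],[44,18],[48,0]]
[[32,10],[44,18],[48,0]]
[[29,9],[30,0],[32,10],[44,18],[48,0]]
[[29,9],[30,0],[32,10],[44,18],[48,0]]
[[29,9],[30,0],[32,10],[44,18],[48,0]]
[[29,9],[30,0],[32,10],[44,18],[48,9],[49,0]]
[[29,9],[30,0],[32,10],[44,18],[48,10],[49,0]]
[[29,9],[30,0],[32,10],[44,18],[48,16],[50,0]]
[[29,9],[30,0],[32,10],[44,18],[48,17],[49,16],[50,0]]
[[29,9],[30,0],[32,10],[33,14],[41,10],[44,18],[48,17],[49,16],[50,0]]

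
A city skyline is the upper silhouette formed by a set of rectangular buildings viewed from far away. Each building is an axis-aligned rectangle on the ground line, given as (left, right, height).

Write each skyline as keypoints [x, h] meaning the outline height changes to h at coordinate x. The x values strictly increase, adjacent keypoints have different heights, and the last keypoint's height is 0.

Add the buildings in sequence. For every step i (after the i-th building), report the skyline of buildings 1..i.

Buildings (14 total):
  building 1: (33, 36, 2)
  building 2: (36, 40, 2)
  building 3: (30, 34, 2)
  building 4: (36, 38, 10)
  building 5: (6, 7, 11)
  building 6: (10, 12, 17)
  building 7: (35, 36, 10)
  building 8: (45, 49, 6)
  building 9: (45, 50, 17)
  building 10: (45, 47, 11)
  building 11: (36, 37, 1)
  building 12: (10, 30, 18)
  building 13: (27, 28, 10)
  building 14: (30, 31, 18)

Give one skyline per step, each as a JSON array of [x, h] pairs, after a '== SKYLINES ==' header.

== SKYLINES ==
[[33,2],[36,0]]
[[33,2],[40,0]]
[[30,2],[40,0]]
[[30,2],[36,10],[38,2],[40,0]]
[[6,11],[7,0],[30,2],[36,10],[38,2],[40,0]]
[[6,11],[7,0],[10,17],[12,0],[30,2],[36,10],[38,2],[40,0]]
[[6,11],[7,0],[10,17],[12,0],[30,2],[35,10],[38,2],[40,0]]
[[6,11],[7,0],[10,17],[12,0],[30,2],[35,10],[38,2],[40,0],[45,6],[49,0]]
[[6,11],[7,0],[10,17],[12,0],[30,2],[35,10],[38,2],[40,0],[45,17],[50,0]]
[[6,11],[7,0],[10,17],[12,0],[30,2],[35,10],[38,2],[40,0],[45,17],[50,0]]
[[6,11],[7,0],[10,17],[12,0],[30,2],[35,10],[38,2],[40,0],[45,17],[50,0]]
[[6,11],[7,0],[10,18],[30,2],[35,10],[38,2],[40,0],[45,17],[50,0]]
[[6,11],[7,0],[10,18],[30,2],[35,10],[38,2],[40,0],[45,17],[50,0]]
[[6,11],[7,0],[10,18],[31,2],[35,10],[38,2],[40,0],[45,17],[50,0]]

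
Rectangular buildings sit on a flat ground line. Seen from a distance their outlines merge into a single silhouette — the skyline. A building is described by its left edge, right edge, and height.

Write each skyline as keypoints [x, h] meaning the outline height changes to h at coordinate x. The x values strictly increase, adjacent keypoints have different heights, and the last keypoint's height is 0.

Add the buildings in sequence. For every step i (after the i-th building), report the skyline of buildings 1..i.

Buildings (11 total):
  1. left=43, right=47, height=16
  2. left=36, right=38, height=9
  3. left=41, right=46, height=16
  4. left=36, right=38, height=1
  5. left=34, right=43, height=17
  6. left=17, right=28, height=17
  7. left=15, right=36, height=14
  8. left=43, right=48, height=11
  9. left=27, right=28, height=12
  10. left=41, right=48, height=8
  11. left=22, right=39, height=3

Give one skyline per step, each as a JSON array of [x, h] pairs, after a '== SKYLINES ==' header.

== SKYLINES ==
[[43,16],[47,0]]
[[36,9],[38,0],[43,16],[47,0]]
[[36,9],[38,0],[41,16],[47,0]]
[[36,9],[38,0],[41,16],[47,0]]
[[34,17],[43,16],[47,0]]
[[17,17],[28,0],[34,17],[43,16],[47,0]]
[[15,14],[17,17],[28,14],[34,17],[43,16],[47,0]]
[[15,14],[17,17],[28,14],[34,17],[43,16],[47,11],[48,0]]
[[15,14],[17,17],[28,14],[34,17],[43,16],[47,11],[48,0]]
[[15,14],[17,17],[28,14],[34,17],[43,16],[47,11],[48,0]]
[[15,14],[17,17],[28,14],[34,17],[43,16],[47,11],[48,0]]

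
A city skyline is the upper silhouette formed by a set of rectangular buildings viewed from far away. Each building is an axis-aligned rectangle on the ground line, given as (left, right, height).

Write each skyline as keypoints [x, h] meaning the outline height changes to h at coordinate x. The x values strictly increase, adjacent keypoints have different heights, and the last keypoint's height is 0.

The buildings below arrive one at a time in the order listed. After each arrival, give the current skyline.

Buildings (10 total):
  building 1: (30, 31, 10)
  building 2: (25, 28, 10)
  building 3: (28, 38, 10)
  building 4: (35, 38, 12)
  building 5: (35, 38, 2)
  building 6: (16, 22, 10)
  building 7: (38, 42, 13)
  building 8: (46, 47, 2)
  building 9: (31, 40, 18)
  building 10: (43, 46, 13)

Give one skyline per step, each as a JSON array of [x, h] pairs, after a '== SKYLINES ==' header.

== SKYLINES ==
[[30,10],[31,0]]
[[25,10],[28,0],[30,10],[31,0]]
[[25,10],[38,0]]
[[25,10],[35,12],[38,0]]
[[25,10],[35,12],[38,0]]
[[16,10],[22,0],[25,10],[35,12],[38,0]]
[[16,10],[22,0],[25,10],[35,12],[38,13],[42,0]]
[[16,10],[22,0],[25,10],[35,12],[38,13],[42,0],[46,2],[47,0]]
[[16,10],[22,0],[25,10],[31,18],[40,13],[42,0],[46,2],[47,0]]
[[16,10],[22,0],[25,10],[31,18],[40,13],[42,0],[43,13],[46,2],[47,0]]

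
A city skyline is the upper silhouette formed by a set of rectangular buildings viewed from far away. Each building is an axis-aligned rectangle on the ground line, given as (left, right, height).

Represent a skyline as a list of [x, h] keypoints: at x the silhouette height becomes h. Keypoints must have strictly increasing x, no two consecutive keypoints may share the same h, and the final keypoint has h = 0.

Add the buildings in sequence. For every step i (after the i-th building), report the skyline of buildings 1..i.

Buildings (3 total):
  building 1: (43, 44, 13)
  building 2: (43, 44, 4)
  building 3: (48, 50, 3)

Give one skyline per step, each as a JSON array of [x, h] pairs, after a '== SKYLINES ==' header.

== SKYLINES ==
[[43,13],[44,0]]
[[43,13],[44,0]]
[[43,13],[44,0],[48,3],[50,0]]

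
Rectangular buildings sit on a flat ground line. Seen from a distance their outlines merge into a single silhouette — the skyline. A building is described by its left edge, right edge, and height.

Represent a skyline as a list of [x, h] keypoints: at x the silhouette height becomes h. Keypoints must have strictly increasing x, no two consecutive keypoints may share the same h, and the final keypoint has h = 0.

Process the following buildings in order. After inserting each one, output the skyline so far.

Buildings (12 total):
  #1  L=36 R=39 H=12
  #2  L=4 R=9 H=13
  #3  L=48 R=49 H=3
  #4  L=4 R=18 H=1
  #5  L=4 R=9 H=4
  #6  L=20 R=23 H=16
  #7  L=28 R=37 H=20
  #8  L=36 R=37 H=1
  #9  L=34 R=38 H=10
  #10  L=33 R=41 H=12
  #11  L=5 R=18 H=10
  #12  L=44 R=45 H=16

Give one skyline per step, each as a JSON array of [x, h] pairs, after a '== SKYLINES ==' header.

== SKYLINES ==
[[36,12],[39,0]]
[[4,13],[9,0],[36,12],[39,0]]
[[4,13],[9,0],[36,12],[39,0],[48,3],[49,0]]
[[4,13],[9,1],[18,0],[36,12],[39,0],[48,3],[49,0]]
[[4,13],[9,1],[18,0],[36,12],[39,0],[48,3],[49,0]]
[[4,13],[9,1],[18,0],[20,16],[23,0],[36,12],[39,0],[48,3],[49,0]]
[[4,13],[9,1],[18,0],[20,16],[23,0],[28,20],[37,12],[39,0],[48,3],[49,0]]
[[4,13],[9,1],[18,0],[20,16],[23,0],[28,20],[37,12],[39,0],[48,3],[49,0]]
[[4,13],[9,1],[18,0],[20,16],[23,0],[28,20],[37,12],[39,0],[48,3],[49,0]]
[[4,13],[9,1],[18,0],[20,16],[23,0],[28,20],[37,12],[41,0],[48,3],[49,0]]
[[4,13],[9,10],[18,0],[20,16],[23,0],[28,20],[37,12],[41,0],[48,3],[49,0]]
[[4,13],[9,10],[18,0],[20,16],[23,0],[28,20],[37,12],[41,0],[44,16],[45,0],[48,3],[49,0]]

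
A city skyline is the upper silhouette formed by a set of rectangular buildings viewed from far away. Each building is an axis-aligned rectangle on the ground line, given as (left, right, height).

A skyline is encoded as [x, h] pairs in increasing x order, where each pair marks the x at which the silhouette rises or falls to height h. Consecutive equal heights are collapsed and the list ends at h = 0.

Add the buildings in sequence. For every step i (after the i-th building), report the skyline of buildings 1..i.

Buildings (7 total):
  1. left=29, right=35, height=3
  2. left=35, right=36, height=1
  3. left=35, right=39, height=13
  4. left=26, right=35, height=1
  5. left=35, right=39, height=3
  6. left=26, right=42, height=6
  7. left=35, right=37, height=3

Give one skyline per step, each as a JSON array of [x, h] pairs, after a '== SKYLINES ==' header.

== SKYLINES ==
[[29,3],[35,0]]
[[29,3],[35,1],[36,0]]
[[29,3],[35,13],[39,0]]
[[26,1],[29,3],[35,13],[39,0]]
[[26,1],[29,3],[35,13],[39,0]]
[[26,6],[35,13],[39,6],[42,0]]
[[26,6],[35,13],[39,6],[42,0]]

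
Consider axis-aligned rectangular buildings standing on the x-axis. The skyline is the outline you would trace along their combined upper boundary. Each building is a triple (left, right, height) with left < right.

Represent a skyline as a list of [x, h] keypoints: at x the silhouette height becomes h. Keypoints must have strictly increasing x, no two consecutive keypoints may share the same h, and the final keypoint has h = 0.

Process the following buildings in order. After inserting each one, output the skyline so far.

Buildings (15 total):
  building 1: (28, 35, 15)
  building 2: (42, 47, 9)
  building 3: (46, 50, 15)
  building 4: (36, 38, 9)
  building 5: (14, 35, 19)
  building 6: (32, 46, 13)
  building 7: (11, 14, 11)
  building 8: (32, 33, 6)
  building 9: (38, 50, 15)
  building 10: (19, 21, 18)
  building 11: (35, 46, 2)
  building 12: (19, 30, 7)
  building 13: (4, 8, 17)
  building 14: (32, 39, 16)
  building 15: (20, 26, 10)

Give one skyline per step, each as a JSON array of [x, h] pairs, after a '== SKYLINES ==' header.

== SKYLINES ==
[[28,15],[35,0]]
[[28,15],[35,0],[42,9],[47,0]]
[[28,15],[35,0],[42,9],[46,15],[50,0]]
[[28,15],[35,0],[36,9],[38,0],[42,9],[46,15],[50,0]]
[[14,19],[35,0],[36,9],[38,0],[42,9],[46,15],[50,0]]
[[14,19],[35,13],[46,15],[50,0]]
[[11,11],[14,19],[35,13],[46,15],[50,0]]
[[11,11],[14,19],[35,13],[46,15],[50,0]]
[[11,11],[14,19],[35,13],[38,15],[50,0]]
[[11,11],[14,19],[35,13],[38,15],[50,0]]
[[11,11],[14,19],[35,13],[38,15],[50,0]]
[[11,11],[14,19],[35,13],[38,15],[50,0]]
[[4,17],[8,0],[11,11],[14,19],[35,13],[38,15],[50,0]]
[[4,17],[8,0],[11,11],[14,19],[35,16],[39,15],[50,0]]
[[4,17],[8,0],[11,11],[14,19],[35,16],[39,15],[50,0]]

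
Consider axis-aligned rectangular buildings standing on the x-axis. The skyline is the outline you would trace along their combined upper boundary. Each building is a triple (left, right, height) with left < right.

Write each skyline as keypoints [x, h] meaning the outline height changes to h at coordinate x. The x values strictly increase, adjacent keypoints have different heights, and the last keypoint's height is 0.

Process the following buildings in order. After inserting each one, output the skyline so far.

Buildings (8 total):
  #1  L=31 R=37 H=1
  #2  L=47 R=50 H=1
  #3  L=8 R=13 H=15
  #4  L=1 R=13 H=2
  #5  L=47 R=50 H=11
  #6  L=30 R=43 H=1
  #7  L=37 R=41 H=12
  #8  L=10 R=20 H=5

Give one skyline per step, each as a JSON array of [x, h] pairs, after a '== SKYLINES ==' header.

== SKYLINES ==
[[31,1],[37,0]]
[[31,1],[37,0],[47,1],[50,0]]
[[8,15],[13,0],[31,1],[37,0],[47,1],[50,0]]
[[1,2],[8,15],[13,0],[31,1],[37,0],[47,1],[50,0]]
[[1,2],[8,15],[13,0],[31,1],[37,0],[47,11],[50,0]]
[[1,2],[8,15],[13,0],[30,1],[43,0],[47,11],[50,0]]
[[1,2],[8,15],[13,0],[30,1],[37,12],[41,1],[43,0],[47,11],[50,0]]
[[1,2],[8,15],[13,5],[20,0],[30,1],[37,12],[41,1],[43,0],[47,11],[50,0]]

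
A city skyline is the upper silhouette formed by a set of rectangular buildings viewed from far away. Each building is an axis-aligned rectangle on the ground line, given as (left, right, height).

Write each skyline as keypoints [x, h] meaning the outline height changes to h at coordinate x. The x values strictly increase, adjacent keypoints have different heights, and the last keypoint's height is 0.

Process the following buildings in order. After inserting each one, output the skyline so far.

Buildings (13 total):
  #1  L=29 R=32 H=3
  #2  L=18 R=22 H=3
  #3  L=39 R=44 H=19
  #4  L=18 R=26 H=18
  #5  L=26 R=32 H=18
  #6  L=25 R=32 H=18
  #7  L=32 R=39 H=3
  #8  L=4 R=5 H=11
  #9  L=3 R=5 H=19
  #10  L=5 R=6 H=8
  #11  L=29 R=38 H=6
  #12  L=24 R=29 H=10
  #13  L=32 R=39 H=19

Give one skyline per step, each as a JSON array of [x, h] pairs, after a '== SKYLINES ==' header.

== SKYLINES ==
[[29,3],[32,0]]
[[18,3],[22,0],[29,3],[32,0]]
[[18,3],[22,0],[29,3],[32,0],[39,19],[44,0]]
[[18,18],[26,0],[29,3],[32,0],[39,19],[44,0]]
[[18,18],[32,0],[39,19],[44,0]]
[[18,18],[32,0],[39,19],[44,0]]
[[18,18],[32,3],[39,19],[44,0]]
[[4,11],[5,0],[18,18],[32,3],[39,19],[44,0]]
[[3,19],[5,0],[18,18],[32,3],[39,19],[44,0]]
[[3,19],[5,8],[6,0],[18,18],[32,3],[39,19],[44,0]]
[[3,19],[5,8],[6,0],[18,18],[32,6],[38,3],[39,19],[44,0]]
[[3,19],[5,8],[6,0],[18,18],[32,6],[38,3],[39,19],[44,0]]
[[3,19],[5,8],[6,0],[18,18],[32,19],[44,0]]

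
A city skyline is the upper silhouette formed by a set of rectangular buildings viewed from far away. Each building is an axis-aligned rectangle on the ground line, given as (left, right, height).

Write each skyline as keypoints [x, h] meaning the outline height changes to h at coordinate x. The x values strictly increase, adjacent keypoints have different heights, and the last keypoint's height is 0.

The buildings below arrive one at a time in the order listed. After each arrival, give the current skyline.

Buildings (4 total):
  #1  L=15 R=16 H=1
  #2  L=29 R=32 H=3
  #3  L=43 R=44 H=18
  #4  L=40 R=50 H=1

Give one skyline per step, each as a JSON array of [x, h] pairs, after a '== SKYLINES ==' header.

== SKYLINES ==
[[15,1],[16,0]]
[[15,1],[16,0],[29,3],[32,0]]
[[15,1],[16,0],[29,3],[32,0],[43,18],[44,0]]
[[15,1],[16,0],[29,3],[32,0],[40,1],[43,18],[44,1],[50,0]]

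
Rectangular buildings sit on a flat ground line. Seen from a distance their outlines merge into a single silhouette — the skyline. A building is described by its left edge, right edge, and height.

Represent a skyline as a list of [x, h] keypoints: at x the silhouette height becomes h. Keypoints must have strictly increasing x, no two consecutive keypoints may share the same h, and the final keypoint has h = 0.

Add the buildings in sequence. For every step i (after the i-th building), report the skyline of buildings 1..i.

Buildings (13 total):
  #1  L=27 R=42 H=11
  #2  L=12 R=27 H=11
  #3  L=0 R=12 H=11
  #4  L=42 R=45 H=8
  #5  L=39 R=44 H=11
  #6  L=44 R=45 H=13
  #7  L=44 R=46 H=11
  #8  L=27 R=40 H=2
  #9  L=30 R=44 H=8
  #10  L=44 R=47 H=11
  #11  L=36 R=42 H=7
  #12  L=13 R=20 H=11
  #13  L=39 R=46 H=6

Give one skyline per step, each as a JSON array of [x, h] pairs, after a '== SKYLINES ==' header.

== SKYLINES ==
[[27,11],[42,0]]
[[12,11],[42,0]]
[[0,11],[42,0]]
[[0,11],[42,8],[45,0]]
[[0,11],[44,8],[45,0]]
[[0,11],[44,13],[45,0]]
[[0,11],[44,13],[45,11],[46,0]]
[[0,11],[44,13],[45,11],[46,0]]
[[0,11],[44,13],[45,11],[46,0]]
[[0,11],[44,13],[45,11],[47,0]]
[[0,11],[44,13],[45,11],[47,0]]
[[0,11],[44,13],[45,11],[47,0]]
[[0,11],[44,13],[45,11],[47,0]]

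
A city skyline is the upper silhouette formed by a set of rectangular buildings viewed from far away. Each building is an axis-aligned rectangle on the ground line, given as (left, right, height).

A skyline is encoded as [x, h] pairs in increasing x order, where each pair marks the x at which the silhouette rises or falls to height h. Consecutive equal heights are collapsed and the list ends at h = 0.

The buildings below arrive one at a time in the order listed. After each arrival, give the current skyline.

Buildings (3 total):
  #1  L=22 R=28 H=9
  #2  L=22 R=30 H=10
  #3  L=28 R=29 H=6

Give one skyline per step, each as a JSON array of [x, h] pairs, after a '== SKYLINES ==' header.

== SKYLINES ==
[[22,9],[28,0]]
[[22,10],[30,0]]
[[22,10],[30,0]]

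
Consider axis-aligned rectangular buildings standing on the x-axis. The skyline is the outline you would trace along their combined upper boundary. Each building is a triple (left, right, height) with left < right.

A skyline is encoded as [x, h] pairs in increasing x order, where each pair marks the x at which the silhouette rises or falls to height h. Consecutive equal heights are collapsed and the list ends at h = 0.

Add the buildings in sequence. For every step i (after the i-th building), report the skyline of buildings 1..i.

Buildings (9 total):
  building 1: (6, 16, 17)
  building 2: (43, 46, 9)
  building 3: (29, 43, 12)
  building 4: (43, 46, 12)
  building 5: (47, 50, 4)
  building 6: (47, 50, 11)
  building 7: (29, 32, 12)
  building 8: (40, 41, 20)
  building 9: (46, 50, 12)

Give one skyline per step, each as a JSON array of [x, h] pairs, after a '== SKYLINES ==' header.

== SKYLINES ==
[[6,17],[16,0]]
[[6,17],[16,0],[43,9],[46,0]]
[[6,17],[16,0],[29,12],[43,9],[46,0]]
[[6,17],[16,0],[29,12],[46,0]]
[[6,17],[16,0],[29,12],[46,0],[47,4],[50,0]]
[[6,17],[16,0],[29,12],[46,0],[47,11],[50,0]]
[[6,17],[16,0],[29,12],[46,0],[47,11],[50,0]]
[[6,17],[16,0],[29,12],[40,20],[41,12],[46,0],[47,11],[50,0]]
[[6,17],[16,0],[29,12],[40,20],[41,12],[50,0]]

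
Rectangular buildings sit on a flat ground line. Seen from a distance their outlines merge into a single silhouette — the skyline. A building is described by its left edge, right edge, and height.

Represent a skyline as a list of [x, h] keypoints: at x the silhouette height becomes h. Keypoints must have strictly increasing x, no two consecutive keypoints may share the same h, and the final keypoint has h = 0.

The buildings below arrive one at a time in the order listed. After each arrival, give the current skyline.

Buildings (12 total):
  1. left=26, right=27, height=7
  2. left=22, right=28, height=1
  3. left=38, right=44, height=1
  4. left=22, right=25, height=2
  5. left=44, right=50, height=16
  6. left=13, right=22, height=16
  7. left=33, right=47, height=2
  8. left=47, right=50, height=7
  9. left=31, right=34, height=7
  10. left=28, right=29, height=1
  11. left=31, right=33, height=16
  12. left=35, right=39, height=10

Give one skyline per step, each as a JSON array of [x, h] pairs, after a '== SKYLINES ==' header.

== SKYLINES ==
[[26,7],[27,0]]
[[22,1],[26,7],[27,1],[28,0]]
[[22,1],[26,7],[27,1],[28,0],[38,1],[44,0]]
[[22,2],[25,1],[26,7],[27,1],[28,0],[38,1],[44,0]]
[[22,2],[25,1],[26,7],[27,1],[28,0],[38,1],[44,16],[50,0]]
[[13,16],[22,2],[25,1],[26,7],[27,1],[28,0],[38,1],[44,16],[50,0]]
[[13,16],[22,2],[25,1],[26,7],[27,1],[28,0],[33,2],[44,16],[50,0]]
[[13,16],[22,2],[25,1],[26,7],[27,1],[28,0],[33,2],[44,16],[50,0]]
[[13,16],[22,2],[25,1],[26,7],[27,1],[28,0],[31,7],[34,2],[44,16],[50,0]]
[[13,16],[22,2],[25,1],[26,7],[27,1],[29,0],[31,7],[34,2],[44,16],[50,0]]
[[13,16],[22,2],[25,1],[26,7],[27,1],[29,0],[31,16],[33,7],[34,2],[44,16],[50,0]]
[[13,16],[22,2],[25,1],[26,7],[27,1],[29,0],[31,16],[33,7],[34,2],[35,10],[39,2],[44,16],[50,0]]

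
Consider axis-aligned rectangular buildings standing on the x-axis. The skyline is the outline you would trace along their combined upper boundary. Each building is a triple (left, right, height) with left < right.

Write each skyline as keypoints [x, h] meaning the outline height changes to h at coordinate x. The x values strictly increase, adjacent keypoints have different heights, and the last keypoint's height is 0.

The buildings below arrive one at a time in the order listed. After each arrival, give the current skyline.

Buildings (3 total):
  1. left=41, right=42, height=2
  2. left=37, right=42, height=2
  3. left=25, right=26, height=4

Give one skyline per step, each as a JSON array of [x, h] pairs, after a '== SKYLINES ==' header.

== SKYLINES ==
[[41,2],[42,0]]
[[37,2],[42,0]]
[[25,4],[26,0],[37,2],[42,0]]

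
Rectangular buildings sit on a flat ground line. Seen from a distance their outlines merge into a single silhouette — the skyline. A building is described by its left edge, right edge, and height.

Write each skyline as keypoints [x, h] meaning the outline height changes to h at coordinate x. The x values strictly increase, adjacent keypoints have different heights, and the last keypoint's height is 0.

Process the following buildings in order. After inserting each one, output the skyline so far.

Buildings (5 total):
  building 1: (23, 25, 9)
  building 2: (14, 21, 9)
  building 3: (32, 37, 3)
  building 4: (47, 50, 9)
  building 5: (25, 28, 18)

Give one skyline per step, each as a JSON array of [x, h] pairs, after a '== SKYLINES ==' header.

== SKYLINES ==
[[23,9],[25,0]]
[[14,9],[21,0],[23,9],[25,0]]
[[14,9],[21,0],[23,9],[25,0],[32,3],[37,0]]
[[14,9],[21,0],[23,9],[25,0],[32,3],[37,0],[47,9],[50,0]]
[[14,9],[21,0],[23,9],[25,18],[28,0],[32,3],[37,0],[47,9],[50,0]]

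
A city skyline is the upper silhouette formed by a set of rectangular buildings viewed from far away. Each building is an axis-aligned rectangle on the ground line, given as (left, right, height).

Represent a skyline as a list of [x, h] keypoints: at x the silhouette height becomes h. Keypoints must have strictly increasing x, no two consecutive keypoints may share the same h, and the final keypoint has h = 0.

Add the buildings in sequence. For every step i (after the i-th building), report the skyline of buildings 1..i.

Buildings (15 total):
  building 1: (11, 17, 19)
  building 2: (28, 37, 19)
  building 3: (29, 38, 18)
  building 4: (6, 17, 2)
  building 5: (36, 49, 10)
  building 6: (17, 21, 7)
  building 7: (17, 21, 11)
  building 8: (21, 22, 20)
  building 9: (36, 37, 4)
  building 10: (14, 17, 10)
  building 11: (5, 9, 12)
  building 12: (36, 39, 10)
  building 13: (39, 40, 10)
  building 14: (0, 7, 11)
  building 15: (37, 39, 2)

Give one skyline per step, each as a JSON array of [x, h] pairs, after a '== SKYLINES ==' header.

== SKYLINES ==
[[11,19],[17,0]]
[[11,19],[17,0],[28,19],[37,0]]
[[11,19],[17,0],[28,19],[37,18],[38,0]]
[[6,2],[11,19],[17,0],[28,19],[37,18],[38,0]]
[[6,2],[11,19],[17,0],[28,19],[37,18],[38,10],[49,0]]
[[6,2],[11,19],[17,7],[21,0],[28,19],[37,18],[38,10],[49,0]]
[[6,2],[11,19],[17,11],[21,0],[28,19],[37,18],[38,10],[49,0]]
[[6,2],[11,19],[17,11],[21,20],[22,0],[28,19],[37,18],[38,10],[49,0]]
[[6,2],[11,19],[17,11],[21,20],[22,0],[28,19],[37,18],[38,10],[49,0]]
[[6,2],[11,19],[17,11],[21,20],[22,0],[28,19],[37,18],[38,10],[49,0]]
[[5,12],[9,2],[11,19],[17,11],[21,20],[22,0],[28,19],[37,18],[38,10],[49,0]]
[[5,12],[9,2],[11,19],[17,11],[21,20],[22,0],[28,19],[37,18],[38,10],[49,0]]
[[5,12],[9,2],[11,19],[17,11],[21,20],[22,0],[28,19],[37,18],[38,10],[49,0]]
[[0,11],[5,12],[9,2],[11,19],[17,11],[21,20],[22,0],[28,19],[37,18],[38,10],[49,0]]
[[0,11],[5,12],[9,2],[11,19],[17,11],[21,20],[22,0],[28,19],[37,18],[38,10],[49,0]]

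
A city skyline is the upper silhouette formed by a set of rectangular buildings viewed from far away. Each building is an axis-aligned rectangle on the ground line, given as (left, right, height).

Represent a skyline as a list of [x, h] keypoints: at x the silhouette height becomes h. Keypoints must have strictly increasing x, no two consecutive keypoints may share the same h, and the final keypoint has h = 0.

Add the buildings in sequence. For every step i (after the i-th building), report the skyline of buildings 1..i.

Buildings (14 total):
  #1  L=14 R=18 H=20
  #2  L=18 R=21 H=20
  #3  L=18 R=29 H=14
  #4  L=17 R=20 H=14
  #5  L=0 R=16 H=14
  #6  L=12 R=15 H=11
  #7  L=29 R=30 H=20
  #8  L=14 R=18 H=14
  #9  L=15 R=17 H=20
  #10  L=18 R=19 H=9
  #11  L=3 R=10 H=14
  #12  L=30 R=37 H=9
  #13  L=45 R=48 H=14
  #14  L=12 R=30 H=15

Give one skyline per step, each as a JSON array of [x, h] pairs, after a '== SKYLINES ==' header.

== SKYLINES ==
[[14,20],[18,0]]
[[14,20],[21,0]]
[[14,20],[21,14],[29,0]]
[[14,20],[21,14],[29,0]]
[[0,14],[14,20],[21,14],[29,0]]
[[0,14],[14,20],[21,14],[29,0]]
[[0,14],[14,20],[21,14],[29,20],[30,0]]
[[0,14],[14,20],[21,14],[29,20],[30,0]]
[[0,14],[14,20],[21,14],[29,20],[30,0]]
[[0,14],[14,20],[21,14],[29,20],[30,0]]
[[0,14],[14,20],[21,14],[29,20],[30,0]]
[[0,14],[14,20],[21,14],[29,20],[30,9],[37,0]]
[[0,14],[14,20],[21,14],[29,20],[30,9],[37,0],[45,14],[48,0]]
[[0,14],[12,15],[14,20],[21,15],[29,20],[30,9],[37,0],[45,14],[48,0]]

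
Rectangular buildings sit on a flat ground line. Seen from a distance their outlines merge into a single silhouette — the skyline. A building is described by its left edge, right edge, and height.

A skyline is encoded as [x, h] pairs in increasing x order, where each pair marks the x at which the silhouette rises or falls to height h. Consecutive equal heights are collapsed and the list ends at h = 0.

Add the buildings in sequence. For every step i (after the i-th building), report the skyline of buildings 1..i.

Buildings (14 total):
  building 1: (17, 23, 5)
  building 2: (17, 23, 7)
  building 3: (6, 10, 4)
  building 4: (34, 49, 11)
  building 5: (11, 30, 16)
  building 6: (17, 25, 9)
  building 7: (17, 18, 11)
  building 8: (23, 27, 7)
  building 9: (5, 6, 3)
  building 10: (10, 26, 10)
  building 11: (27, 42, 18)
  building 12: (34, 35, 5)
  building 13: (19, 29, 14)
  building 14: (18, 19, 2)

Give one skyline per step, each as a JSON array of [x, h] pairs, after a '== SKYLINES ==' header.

== SKYLINES ==
[[17,5],[23,0]]
[[17,7],[23,0]]
[[6,4],[10,0],[17,7],[23,0]]
[[6,4],[10,0],[17,7],[23,0],[34,11],[49,0]]
[[6,4],[10,0],[11,16],[30,0],[34,11],[49,0]]
[[6,4],[10,0],[11,16],[30,0],[34,11],[49,0]]
[[6,4],[10,0],[11,16],[30,0],[34,11],[49,0]]
[[6,4],[10,0],[11,16],[30,0],[34,11],[49,0]]
[[5,3],[6,4],[10,0],[11,16],[30,0],[34,11],[49,0]]
[[5,3],[6,4],[10,10],[11,16],[30,0],[34,11],[49,0]]
[[5,3],[6,4],[10,10],[11,16],[27,18],[42,11],[49,0]]
[[5,3],[6,4],[10,10],[11,16],[27,18],[42,11],[49,0]]
[[5,3],[6,4],[10,10],[11,16],[27,18],[42,11],[49,0]]
[[5,3],[6,4],[10,10],[11,16],[27,18],[42,11],[49,0]]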